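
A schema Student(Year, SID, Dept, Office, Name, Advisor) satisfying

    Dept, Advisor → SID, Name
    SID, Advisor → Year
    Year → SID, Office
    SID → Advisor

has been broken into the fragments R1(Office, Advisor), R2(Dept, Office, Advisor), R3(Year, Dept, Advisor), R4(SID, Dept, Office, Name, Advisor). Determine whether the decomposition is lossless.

Yes

Chase test. Columns are Year, SID, Dept, Office, Name, Advisor; row i has aⱼ where attribute j ∈ Ri, else bᵢⱼ.
Initial tableau (one row per fragment):
  row 1: b11 b12 b13 a4 b15 a6
  row 2: b21 b22 a3 a4 b25 a6
  row 3: a1 b32 a3 b34 b35 a6
  row 4: b41 a2 a3 a4 a5 a6
Rows 2 and 3 agree on Dept, Advisor; apply Dept, Advisor→SID, Name and equate their SID, Name entries.
Rows 2 and 4 agree on Dept, Advisor; apply Dept, Advisor→SID, Name and equate their SID, Name entries.
Rows 2 and 3 agree on SID, Advisor; apply SID, Advisor→Year and equate their Year entries.
Rows 2 and 4 agree on SID, Advisor; apply SID, Advisor→Year and equate their Year entries.
Rows 2 and 3 agree on Year; apply Year→SID, Office and equate their SID, Office entries.
Row 2 is now all distinguished symbols — the join is lossless.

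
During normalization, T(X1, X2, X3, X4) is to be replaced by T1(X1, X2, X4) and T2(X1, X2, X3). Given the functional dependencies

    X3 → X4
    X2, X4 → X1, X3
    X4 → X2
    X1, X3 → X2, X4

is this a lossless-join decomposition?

No

Common attributes: T1 ∩ T2 = {X1, X2}.
No dependency enlarges {X1, X2}, so (X1, X2)⁺ = {X1, X2}.
The closure contains neither all of T1 = {X1, X2, X4} nor all of T2 = {X1, X2, X3}, so the common attributes are not a superkey of either fragment. The join is lossy.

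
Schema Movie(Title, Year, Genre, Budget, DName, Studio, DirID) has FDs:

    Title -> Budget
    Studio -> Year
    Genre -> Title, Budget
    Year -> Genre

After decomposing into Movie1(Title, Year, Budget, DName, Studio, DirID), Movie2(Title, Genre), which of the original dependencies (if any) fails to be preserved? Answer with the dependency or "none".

Year -> Genre

Check Year → Genre: no single fragment contains all of {Year, Genre}, and the restricted closure of {Year} across the fragments never reaches {Genre}.
Title → Budget is preserved.
Studio → Year is preserved.
Genre → Title, Budget is preserved.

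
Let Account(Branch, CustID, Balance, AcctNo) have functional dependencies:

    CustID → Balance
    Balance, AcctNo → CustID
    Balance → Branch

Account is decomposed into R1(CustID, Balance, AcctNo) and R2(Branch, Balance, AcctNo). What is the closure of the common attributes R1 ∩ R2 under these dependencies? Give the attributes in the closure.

Branch, CustID, Balance, AcctNo

R1 ∩ R2 = {Balance, AcctNo}.
Balance, AcctNo → CustID applies, adding CustID
Balance → Branch applies, adding Branch
Closure: {Branch, CustID, Balance, AcctNo}.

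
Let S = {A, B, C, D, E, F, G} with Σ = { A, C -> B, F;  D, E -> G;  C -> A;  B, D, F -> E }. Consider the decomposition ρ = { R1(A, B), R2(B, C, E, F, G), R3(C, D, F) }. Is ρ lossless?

Chase test. Columns are A, B, C, D, E, F, G; row i has aⱼ where attribute j ∈ Ri, else bᵢⱼ.
Initial tableau (one row per fragment):
  row 1: a1 a2 b13 b14 b15 b16 b17
  row 2: b21 a2 a3 b24 a5 a6 a7
  row 3: b31 b32 a3 a4 b35 a6 b37
Rows 2 and 3 agree on C; apply C→A and equate their A entries.
Rows 2 and 3 agree on A, C; apply A, C→B, F and equate their B, F entries.
No row becomes fully distinguished — the join is lossy.

No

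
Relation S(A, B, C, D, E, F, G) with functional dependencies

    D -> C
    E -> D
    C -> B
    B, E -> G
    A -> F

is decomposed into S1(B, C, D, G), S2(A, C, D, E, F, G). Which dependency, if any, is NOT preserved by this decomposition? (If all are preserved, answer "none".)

D → C lies within S1.
E → D lies within S2.
C → B lies within S1.
B, E → G: restricted closure across fragments reaches G.
A → F lies within S2.
Every dependency is enforceable on the fragments, so the decomposition is dependency-preserving.

none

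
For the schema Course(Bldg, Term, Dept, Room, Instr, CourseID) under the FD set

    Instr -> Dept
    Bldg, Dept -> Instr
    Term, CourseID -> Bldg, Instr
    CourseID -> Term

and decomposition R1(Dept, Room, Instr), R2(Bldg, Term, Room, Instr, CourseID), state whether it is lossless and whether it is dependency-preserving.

lossless but not dependency-preserving

Lossless test: (Room, Instr)⁺ = {Dept, Room, Instr}, which contains all of one fragment — lossless.
Dependency preservation: the restricted closure of {Bldg, Dept} across the fragments never reaches {Instr}, so Bldg, Dept → Instr cannot be enforced without a join — not preserved.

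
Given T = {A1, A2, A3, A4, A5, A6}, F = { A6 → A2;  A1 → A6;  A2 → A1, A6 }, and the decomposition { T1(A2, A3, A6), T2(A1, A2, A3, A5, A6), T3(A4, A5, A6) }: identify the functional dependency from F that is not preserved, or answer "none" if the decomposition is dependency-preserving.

none

A6 → A2 lies within T1.
A1 → A6 lies within T2.
A2 → A1, A6 lies within T2.
Every dependency is enforceable on the fragments, so the decomposition is dependency-preserving.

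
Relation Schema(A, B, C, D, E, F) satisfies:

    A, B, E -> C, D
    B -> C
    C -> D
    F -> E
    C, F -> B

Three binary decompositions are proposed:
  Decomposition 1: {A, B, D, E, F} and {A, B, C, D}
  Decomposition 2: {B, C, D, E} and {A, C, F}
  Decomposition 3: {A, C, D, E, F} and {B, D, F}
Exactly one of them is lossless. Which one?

Decomposition 1

Decomposition 1: common = {A, B, D}, closure = {A, B, C, D} → lossless.
Decomposition 2: common = {C}, closure = {C, D} → lossy.
Decomposition 3: common = {D, F}, closure = {D, E, F} → lossy.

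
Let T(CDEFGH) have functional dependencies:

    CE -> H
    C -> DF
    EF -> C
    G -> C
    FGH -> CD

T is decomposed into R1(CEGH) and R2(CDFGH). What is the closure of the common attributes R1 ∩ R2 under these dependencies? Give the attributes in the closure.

CDFGH

R1 ∩ R2 = {CGH}.
C → DF applies, adding DF
Closure: {CDFGH}.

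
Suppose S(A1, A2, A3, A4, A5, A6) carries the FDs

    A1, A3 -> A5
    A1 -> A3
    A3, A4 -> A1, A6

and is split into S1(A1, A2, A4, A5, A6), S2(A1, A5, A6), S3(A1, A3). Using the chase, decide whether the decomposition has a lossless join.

Yes

Chase test. Columns are A1, A2, A3, A4, A5, A6; row i has aⱼ where attribute j ∈ Si, else bᵢⱼ.
Initial tableau (one row per fragment):
  row 1: a1 a2 b13 a4 a5 a6
  row 2: a1 b22 b23 b24 a5 a6
  row 3: a1 b32 a3 b34 b35 b36
Rows 1 and 2 agree on A1; apply A1→A3 and equate their A3 entries.
Rows 1 and 3 agree on A1; apply A1→A3 and equate their A3 entries.
Rows 1 and 3 agree on A1, A3; apply A1, A3→A5 and equate their A5 entries.
Row 1 is now all distinguished symbols — the join is lossless.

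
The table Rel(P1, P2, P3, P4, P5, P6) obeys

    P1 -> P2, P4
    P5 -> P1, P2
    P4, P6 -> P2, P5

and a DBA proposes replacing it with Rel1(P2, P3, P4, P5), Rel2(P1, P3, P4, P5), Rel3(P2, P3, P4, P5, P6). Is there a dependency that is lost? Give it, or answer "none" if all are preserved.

Check P1 → P2, P4: no single fragment contains all of {P1, P2, P4}, and the restricted closure of {P1} across the fragments never reaches {P2, P4}.
P5 → P1, P2 is preserved.
P4, P6 → P2, P5 is preserved.

P1 -> P2, P4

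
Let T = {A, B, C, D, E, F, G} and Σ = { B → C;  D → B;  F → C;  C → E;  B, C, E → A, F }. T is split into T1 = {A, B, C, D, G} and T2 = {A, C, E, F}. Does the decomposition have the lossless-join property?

No

Common attributes: T1 ∩ T2 = {A, C}.
Closure of {A, C}: C → E applies, adding E. So (A, C)⁺ = {A, C, E}.
The closure contains neither all of T1 = {A, B, C, D, G} nor all of T2 = {A, C, E, F}, so the common attributes are not a superkey of either fragment. The join is lossy.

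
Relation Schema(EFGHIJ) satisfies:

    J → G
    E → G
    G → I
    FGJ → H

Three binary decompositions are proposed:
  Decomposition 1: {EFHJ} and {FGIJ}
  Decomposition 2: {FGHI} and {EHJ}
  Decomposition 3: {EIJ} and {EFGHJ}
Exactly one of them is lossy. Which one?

Decomposition 1: common = {FJ}, closure = {FGHIJ} → lossless.
Decomposition 2: common = {H}, closure = {H} → lossy.
Decomposition 3: common = {EJ}, closure = {EGIJ} → lossless.

Decomposition 2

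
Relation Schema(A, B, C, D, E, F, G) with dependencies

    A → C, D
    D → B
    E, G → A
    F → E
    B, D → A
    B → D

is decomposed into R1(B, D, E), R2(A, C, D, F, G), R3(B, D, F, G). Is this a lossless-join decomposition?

Chase test. Columns are A, B, C, D, E, F, G; row i has aⱼ where attribute j ∈ Ri, else bᵢⱼ.
Initial tableau (one row per fragment):
  row 1: b11 a2 b13 a4 a5 b16 b17
  row 2: a1 b22 a3 a4 b25 a6 a7
  row 3: b31 a2 b33 a4 b35 a6 a7
Rows 1 and 2 agree on D; apply D→B and equate their B entries.
Rows 2 and 3 agree on F; apply F→E and equate their E entries.
Rows 1 and 2 agree on B, D; apply B, D→A and equate their A entries.
Rows 1 and 3 agree on B, D; apply B, D→A and equate their A entries.
Rows 1 and 2 agree on A; apply A→C, D and equate their C, D entries.
Rows 1 and 3 agree on A; apply A→C, D and equate their C, D entries.
No row becomes fully distinguished — the join is lossy.

No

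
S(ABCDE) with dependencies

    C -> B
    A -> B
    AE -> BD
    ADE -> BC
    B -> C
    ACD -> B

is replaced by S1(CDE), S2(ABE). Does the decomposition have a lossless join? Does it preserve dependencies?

lossy and not dependency-preserving

Lossless test: (E)⁺ = {E}, which is a superkey of neither fragment — lossy.
Dependency preservation: the restricted closure of {C} across the fragments never reaches {B}, so C → B cannot be enforced without a join — not preserved.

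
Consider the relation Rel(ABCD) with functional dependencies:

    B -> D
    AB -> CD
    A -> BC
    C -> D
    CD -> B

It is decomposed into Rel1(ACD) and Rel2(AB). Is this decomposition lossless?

Yes

Common attributes: Rel1 ∩ Rel2 = {A}.
Closure of {A}: A → BC applies, adding BC; C → D applies, adding D. So (A)⁺ = {ABCD}.
This closure contains every attribute of Rel1, so Rel1 ∩ Rel2 → Rel1. The join is lossless.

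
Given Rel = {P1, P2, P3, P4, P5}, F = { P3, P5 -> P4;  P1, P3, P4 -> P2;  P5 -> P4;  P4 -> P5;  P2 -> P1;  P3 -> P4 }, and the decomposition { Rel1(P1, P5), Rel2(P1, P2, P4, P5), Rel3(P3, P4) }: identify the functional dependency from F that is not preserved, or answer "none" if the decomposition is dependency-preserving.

P1, P3, P4 -> P2

Check P1, P3, P4 → P2: no single fragment contains all of {P1, P2, P3, P4}, and the restricted closure of {P1, P3, P4} across the fragments never reaches {P2}.
P3, P5 → P4 is preserved.
P5 → P4 is preserved.
P4 → P5 is preserved.
P2 → P1 is preserved.
P3 → P4 is preserved.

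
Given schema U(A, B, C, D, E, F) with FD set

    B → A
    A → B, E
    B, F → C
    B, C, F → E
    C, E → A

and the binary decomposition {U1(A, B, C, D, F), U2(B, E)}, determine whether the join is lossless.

Yes

Common attributes: U1 ∩ U2 = {B}.
Closure of {B}: B → A applies, adding A; A → B, E applies, adding E. So (B)⁺ = {A, B, E}.
This closure contains every attribute of U2, so U1 ∩ U2 → U2. The join is lossless.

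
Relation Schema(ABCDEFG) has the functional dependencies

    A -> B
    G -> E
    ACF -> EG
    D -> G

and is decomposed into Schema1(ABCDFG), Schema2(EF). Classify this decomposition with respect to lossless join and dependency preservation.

Lossless test: (F)⁺ = {F}, which is a superkey of neither fragment — lossy.
Dependency preservation: the restricted closure of {G} across the fragments never reaches {E}, so G → E cannot be enforced without a join — not preserved.

lossy and not dependency-preserving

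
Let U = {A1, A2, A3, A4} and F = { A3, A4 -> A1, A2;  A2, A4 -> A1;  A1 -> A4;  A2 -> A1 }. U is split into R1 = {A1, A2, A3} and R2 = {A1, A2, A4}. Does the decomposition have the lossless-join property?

Common attributes: R1 ∩ R2 = {A1, A2}.
Closure of {A1, A2}: A1 → A4 applies, adding A4. So (A1, A2)⁺ = {A1, A2, A4}.
This closure contains every attribute of R2, so R1 ∩ R2 → R2. The join is lossless.

Yes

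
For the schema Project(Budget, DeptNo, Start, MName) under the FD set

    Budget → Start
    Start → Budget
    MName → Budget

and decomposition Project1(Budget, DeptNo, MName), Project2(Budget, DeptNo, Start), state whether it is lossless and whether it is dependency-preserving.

Lossless test: (Budget, DeptNo)⁺ = {Budget, DeptNo, Start}, which contains all of one fragment — lossless.
Dependency preservation: every FD's attributes lie within a single fragment, so each can be enforced locally — preserved.

lossless and dependency-preserving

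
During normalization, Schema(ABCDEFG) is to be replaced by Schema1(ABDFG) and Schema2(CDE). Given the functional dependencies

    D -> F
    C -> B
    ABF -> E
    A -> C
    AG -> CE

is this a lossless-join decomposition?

No

Common attributes: Schema1 ∩ Schema2 = {D}.
Closure of {D}: D → F applies, adding F. So (D)⁺ = {DF}.
The closure contains neither all of Schema1 = {ABDFG} nor all of Schema2 = {CDE}, so the common attributes are not a superkey of either fragment. The join is lossy.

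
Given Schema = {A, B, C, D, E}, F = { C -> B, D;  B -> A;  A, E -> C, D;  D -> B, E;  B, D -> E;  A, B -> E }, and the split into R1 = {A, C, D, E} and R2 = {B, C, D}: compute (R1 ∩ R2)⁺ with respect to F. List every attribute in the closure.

R1 ∩ R2 = {C, D}.
C → B, D applies, adding B
B → A applies, adding A
D → B, E applies, adding E
Closure: {A, B, C, D, E}.

A, B, C, D, E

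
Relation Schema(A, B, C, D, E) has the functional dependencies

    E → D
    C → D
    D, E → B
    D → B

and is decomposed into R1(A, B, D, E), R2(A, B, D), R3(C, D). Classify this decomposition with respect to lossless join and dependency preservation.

lossy but dependency-preserving

Lossless test (chase): Rows 1 and 3 agree on D; apply D→B and equate their B entries. No row becomes fully distinguished — the join is lossy.
Dependency preservation: every FD's attributes lie within a single fragment, so each can be enforced locally — preserved.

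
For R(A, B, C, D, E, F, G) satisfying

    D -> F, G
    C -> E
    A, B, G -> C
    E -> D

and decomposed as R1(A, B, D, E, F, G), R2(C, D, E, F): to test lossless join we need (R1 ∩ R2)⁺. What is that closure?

D, E, F, G

R1 ∩ R2 = {D, E, F}.
D → F, G applies, adding G
Closure: {D, E, F, G}.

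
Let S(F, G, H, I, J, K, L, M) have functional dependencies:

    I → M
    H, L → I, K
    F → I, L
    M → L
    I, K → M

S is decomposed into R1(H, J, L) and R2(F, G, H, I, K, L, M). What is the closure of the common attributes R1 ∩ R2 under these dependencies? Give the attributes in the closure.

R1 ∩ R2 = {H, L}.
H, L → I, K applies, adding I, K
I, K → M applies, adding M
Closure: {H, I, K, L, M}.

H, I, K, L, M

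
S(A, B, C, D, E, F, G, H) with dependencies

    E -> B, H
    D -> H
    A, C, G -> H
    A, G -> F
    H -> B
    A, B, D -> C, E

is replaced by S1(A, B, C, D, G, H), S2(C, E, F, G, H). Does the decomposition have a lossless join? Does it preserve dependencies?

Lossless test: (C, G, H)⁺ = {B, C, G, H}, which is a superkey of neither fragment — lossy.
Dependency preservation: the restricted closure of {A, G} across the fragments never reaches {F}, so A, G → F cannot be enforced without a join — not preserved.

lossy and not dependency-preserving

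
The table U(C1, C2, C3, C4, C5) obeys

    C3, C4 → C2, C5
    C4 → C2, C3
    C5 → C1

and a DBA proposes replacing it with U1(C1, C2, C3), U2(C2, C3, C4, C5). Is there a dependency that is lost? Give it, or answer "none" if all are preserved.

C5 → C1

Check C5 → C1: no single fragment contains all of {C1, C5}, and the restricted closure of {C5} across the fragments never reaches {C1}.
C3, C4 → C2, C5 is preserved.
C4 → C2, C3 is preserved.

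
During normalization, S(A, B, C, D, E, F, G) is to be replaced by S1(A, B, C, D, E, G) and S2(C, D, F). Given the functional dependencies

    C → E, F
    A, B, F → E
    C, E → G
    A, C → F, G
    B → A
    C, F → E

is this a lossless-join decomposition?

Yes

Common attributes: S1 ∩ S2 = {C, D}.
Closure of {C, D}: C → E, F applies, adding E, F; C, E → G applies, adding G. So (C, D)⁺ = {C, D, E, F, G}.
This closure contains every attribute of S2, so S1 ∩ S2 → S2. The join is lossless.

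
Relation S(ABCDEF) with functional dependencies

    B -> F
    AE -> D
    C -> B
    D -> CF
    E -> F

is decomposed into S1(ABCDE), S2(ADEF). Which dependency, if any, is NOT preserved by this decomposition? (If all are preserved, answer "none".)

B -> F

Check B → F: no single fragment contains all of {BF}, and the restricted closure of {B} across the fragments never reaches {F}.
AE → D is preserved.
C → B is preserved.
D → CF is preserved.
E → F is preserved.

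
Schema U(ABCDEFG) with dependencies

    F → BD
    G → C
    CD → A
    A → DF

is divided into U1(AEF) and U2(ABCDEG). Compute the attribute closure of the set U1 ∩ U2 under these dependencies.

U1 ∩ U2 = {AE}.
A → DF applies, adding DF
F → BD applies, adding B
Closure: {ABDEF}.

ABDEF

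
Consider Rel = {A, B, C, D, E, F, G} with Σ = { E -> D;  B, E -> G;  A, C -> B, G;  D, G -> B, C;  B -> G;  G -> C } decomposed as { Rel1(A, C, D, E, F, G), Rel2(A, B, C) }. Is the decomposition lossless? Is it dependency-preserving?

lossless but not dependency-preserving

Lossless test: (A, C)⁺ = {A, B, C, G}, which contains all of one fragment — lossless.
Dependency preservation: the restricted closure of {B, E} across the fragments never reaches {G}, so B, E → G cannot be enforced without a join — not preserved.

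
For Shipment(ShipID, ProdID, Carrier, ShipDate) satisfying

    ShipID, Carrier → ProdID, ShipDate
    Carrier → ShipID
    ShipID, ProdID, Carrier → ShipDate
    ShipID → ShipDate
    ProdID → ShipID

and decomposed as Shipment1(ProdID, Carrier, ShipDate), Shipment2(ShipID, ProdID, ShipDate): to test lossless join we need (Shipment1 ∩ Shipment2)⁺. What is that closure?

Shipment1 ∩ Shipment2 = {ProdID, ShipDate}.
ProdID → ShipID applies, adding ShipID
Closure: {ShipID, ProdID, ShipDate}.

ShipID, ProdID, ShipDate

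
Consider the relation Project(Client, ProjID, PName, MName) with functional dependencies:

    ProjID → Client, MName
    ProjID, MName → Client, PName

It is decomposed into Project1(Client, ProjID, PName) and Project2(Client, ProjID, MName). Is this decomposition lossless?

Yes

Common attributes: Project1 ∩ Project2 = {Client, ProjID}.
Closure of {Client, ProjID}: ProjID → Client, MName applies, adding MName; ProjID, MName → Client, PName applies, adding PName. So (Client, ProjID)⁺ = {Client, ProjID, PName, MName}.
This closure contains every attribute of Project1, so Project1 ∩ Project2 → Project1. The join is lossless.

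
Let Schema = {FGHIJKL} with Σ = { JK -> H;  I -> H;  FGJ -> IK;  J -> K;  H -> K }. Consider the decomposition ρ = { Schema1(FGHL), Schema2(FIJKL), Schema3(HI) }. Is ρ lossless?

Chase test. Columns are FGHIJKL; row i has aⱼ where attribute j ∈ Schemai, else bᵢⱼ.
Initial tableau (one row per fragment):
  row 1: a1 a2 a3 b14 b15 b16 a7
  row 2: a1 b22 b23 a4 a5 a6 a7
  row 3: b31 b32 a3 a4 b35 b36 b37
Rows 2 and 3 agree on I; apply I→H and equate their H entries.
Rows 1 and 2 agree on H; apply H→K and equate their K entries.
Rows 1 and 3 agree on H; apply H→K and equate their K entries.
No row becomes fully distinguished — the join is lossy.

No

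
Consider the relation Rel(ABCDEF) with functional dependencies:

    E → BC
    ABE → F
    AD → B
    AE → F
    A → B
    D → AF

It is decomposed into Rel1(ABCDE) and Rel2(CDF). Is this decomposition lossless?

Common attributes: Rel1 ∩ Rel2 = {CD}.
Closure of {CD}: D → AF applies, adding AF; AD → B applies, adding B. So (CD)⁺ = {ABCDF}.
This closure contains every attribute of Rel2, so Rel1 ∩ Rel2 → Rel2. The join is lossless.

Yes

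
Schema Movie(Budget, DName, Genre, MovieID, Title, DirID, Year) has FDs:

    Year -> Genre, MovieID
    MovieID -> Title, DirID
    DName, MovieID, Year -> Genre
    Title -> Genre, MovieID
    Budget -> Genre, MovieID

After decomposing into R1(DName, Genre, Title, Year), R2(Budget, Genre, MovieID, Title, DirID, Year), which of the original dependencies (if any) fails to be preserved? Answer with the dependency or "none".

none

Year → Genre, MovieID lies within R2.
MovieID → Title, DirID lies within R2.
DName, MovieID, Year → Genre: restricted closure across fragments reaches Genre.
Title → Genre, MovieID lies within R2.
Budget → Genre, MovieID lies within R2.
Every dependency is enforceable on the fragments, so the decomposition is dependency-preserving.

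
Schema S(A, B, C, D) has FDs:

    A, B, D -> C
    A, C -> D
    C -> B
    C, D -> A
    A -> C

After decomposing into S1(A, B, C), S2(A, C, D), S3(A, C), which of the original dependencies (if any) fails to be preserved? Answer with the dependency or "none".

A, B, D → C: restricted closure across fragments reaches C.
A, C → D lies within S2.
C → B lies within S1.
C, D → A lies within S2.
A → C lies within S1.
Every dependency is enforceable on the fragments, so the decomposition is dependency-preserving.

none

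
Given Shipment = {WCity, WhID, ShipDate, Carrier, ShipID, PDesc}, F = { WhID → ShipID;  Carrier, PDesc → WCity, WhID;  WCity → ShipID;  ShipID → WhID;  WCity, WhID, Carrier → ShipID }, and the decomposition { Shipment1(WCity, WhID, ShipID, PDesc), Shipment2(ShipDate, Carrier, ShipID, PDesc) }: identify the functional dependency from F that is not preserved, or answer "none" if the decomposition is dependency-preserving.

Check Carrier, PDesc → WCity, WhID: no single fragment contains all of {WCity, WhID, Carrier, PDesc}, and the restricted closure of {Carrier, PDesc} across the fragments never reaches {WCity, WhID}.
WhID → ShipID is preserved.
WCity → ShipID is preserved.
ShipID → WhID is preserved.
WCity, WhID, Carrier → ShipID is preserved.

Carrier, PDesc → WCity, WhID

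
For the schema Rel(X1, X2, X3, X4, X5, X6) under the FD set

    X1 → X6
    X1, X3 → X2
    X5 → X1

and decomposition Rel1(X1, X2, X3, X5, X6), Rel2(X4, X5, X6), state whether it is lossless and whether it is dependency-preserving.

Lossless test: (X5, X6)⁺ = {X1, X5, X6}, which is a superkey of neither fragment — lossy.
Dependency preservation: every FD's attributes lie within a single fragment, so each can be enforced locally — preserved.

lossy but dependency-preserving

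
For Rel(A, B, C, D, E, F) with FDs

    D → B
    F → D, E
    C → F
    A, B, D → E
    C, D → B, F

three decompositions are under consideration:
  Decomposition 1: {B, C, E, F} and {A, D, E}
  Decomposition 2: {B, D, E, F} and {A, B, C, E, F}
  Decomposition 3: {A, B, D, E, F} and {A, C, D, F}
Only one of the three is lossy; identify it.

Decomposition 1

Decomposition 1: common = {E}, closure = {E} → lossy.
Decomposition 2: common = {B, E, F}, closure = {B, D, E, F} → lossless.
Decomposition 3: common = {A, D, F}, closure = {A, B, D, E, F} → lossless.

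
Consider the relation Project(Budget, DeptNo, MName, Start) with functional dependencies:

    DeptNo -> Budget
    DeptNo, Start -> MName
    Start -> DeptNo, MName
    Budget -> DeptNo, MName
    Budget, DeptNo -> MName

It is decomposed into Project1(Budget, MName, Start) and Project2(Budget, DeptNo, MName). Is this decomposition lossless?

Yes

Common attributes: Project1 ∩ Project2 = {Budget, MName}.
Closure of {Budget, MName}: Budget → DeptNo, MName applies, adding DeptNo. So (Budget, MName)⁺ = {Budget, DeptNo, MName}.
This closure contains every attribute of Project2, so Project1 ∩ Project2 → Project2. The join is lossless.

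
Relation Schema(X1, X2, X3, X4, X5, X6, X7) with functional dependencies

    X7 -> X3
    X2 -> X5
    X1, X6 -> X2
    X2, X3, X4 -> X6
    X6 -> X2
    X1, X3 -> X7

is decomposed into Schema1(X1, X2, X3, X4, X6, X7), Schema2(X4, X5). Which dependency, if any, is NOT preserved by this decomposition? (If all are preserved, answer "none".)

X2 -> X5

Check X2 → X5: no single fragment contains all of {X2, X5}, and the restricted closure of {X2} across the fragments never reaches {X5}.
X7 → X3 is preserved.
X1, X6 → X2 is preserved.
X2, X3, X4 → X6 is preserved.
X6 → X2 is preserved.
X1, X3 → X7 is preserved.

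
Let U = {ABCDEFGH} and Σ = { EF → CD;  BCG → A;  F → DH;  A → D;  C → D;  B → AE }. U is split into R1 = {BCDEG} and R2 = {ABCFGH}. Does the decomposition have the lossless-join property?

Common attributes: R1 ∩ R2 = {BCG}.
Closure of {BCG}: BCG → A applies, adding A; A → D applies, adding D; B → AE applies, adding E. So (BCG)⁺ = {ABCDEG}.
This closure contains every attribute of R1, so R1 ∩ R2 → R1. The join is lossless.

Yes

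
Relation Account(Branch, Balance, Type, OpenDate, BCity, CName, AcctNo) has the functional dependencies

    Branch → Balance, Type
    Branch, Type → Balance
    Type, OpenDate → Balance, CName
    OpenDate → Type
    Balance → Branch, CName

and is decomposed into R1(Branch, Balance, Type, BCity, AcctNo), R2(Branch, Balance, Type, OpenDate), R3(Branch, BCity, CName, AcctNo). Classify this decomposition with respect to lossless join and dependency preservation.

lossy but dependency-preserving

Lossless test (chase): Rows 1 and 3 agree on Branch; apply Branch→Balance, Type and equate their Balance, Type entries. Rows 1 and 2 agree on Balance; apply Balance→Branch, CName and equate their Branch, CName entries. Rows 1 and 3 agree on Balance; apply Balance→Branch, CName and equate their Branch, CName entries. No row becomes fully distinguished — the join is lossy.
Dependency preservation: Type, OpenDate → Balance, CName; Balance → Branch, CName are not contained in any single fragment, but the restricted closure of each left-hand side across the fragments still reaches the right-hand side; the remaining FDs each lie inside some fragment. All dependencies are preserved.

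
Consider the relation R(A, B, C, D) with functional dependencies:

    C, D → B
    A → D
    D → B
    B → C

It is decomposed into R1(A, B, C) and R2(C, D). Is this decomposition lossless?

No

Common attributes: R1 ∩ R2 = {C}.
No dependency enlarges {C}, so (C)⁺ = {C}.
The closure contains neither all of R1 = {A, B, C} nor all of R2 = {C, D}, so the common attributes are not a superkey of either fragment. The join is lossy.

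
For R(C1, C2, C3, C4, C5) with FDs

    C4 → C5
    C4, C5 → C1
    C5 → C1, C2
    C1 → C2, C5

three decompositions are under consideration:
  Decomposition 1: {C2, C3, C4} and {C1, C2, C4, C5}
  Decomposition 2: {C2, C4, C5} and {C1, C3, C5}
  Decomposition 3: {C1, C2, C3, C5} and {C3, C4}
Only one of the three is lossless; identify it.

Decomposition 1

Decomposition 1: common = {C2, C4}, closure = {C1, C2, C4, C5} → lossless.
Decomposition 2: common = {C5}, closure = {C1, C2, C5} → lossy.
Decomposition 3: common = {C3}, closure = {C3} → lossy.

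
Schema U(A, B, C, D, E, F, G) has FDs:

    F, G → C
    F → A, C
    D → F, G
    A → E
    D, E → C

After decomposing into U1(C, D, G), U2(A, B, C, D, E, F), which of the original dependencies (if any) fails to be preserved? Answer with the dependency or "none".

none

F, G → C: restricted closure across fragments reaches C.
F → A, C lies within U2.
D → F, G: restricted closure across fragments reaches F, G.
A → E lies within U2.
D, E → C lies within U2.
Every dependency is enforceable on the fragments, so the decomposition is dependency-preserving.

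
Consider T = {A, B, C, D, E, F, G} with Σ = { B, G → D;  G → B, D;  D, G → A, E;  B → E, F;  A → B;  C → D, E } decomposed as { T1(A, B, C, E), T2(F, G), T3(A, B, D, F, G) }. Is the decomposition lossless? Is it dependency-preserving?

Lossless test (chase): Rows 2 and 3 agree on G; apply G→B, D and equate their B, D entries. Rows 2 and 3 agree on D, G; apply D, G→A, E and equate their A, E entries. Rows 1 and 2 agree on B; apply B→E, F and equate their E, F entries. No row becomes fully distinguished — the join is lossy.
Dependency preservation: the restricted closure of {C} across the fragments never reaches {D, E}, so C → D, E cannot be enforced without a join — not preserved.

lossy and not dependency-preserving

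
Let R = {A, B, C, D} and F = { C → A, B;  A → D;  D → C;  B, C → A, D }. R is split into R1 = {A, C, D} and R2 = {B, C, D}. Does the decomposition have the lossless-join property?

Common attributes: R1 ∩ R2 = {C, D}.
Closure of {C, D}: C → A, B applies, adding A, B. So (C, D)⁺ = {A, B, C, D}.
This closure contains every attribute of R1, so R1 ∩ R2 → R1. The join is lossless.

Yes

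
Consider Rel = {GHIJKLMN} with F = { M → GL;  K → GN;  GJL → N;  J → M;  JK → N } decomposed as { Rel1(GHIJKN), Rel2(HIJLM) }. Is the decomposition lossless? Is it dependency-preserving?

Lossless test: (HIJ)⁺ = {GHIJLMN}, which contains all of one fragment — lossless.
Dependency preservation: the restricted closure of {M} across the fragments never reaches {GL}, so M → GL cannot be enforced without a join — not preserved.

lossless but not dependency-preserving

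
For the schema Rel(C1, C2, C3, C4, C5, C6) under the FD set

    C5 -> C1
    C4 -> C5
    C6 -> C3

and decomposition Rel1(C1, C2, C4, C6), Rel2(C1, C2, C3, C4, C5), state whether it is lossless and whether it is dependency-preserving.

lossy and not dependency-preserving

Lossless test: (C1, C2, C4)⁺ = {C1, C2, C4, C5}, which is a superkey of neither fragment — lossy.
Dependency preservation: the restricted closure of {C6} across the fragments never reaches {C3}, so C6 → C3 cannot be enforced without a join — not preserved.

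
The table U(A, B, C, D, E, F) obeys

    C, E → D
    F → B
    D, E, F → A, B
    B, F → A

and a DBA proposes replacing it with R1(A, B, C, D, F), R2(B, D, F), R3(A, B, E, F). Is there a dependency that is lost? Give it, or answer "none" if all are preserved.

C, E → D

Check C, E → D: no single fragment contains all of {C, D, E}, and the restricted closure of {C, E} across the fragments never reaches {D}.
F → B is preserved.
D, E, F → A, B is preserved.
B, F → A is preserved.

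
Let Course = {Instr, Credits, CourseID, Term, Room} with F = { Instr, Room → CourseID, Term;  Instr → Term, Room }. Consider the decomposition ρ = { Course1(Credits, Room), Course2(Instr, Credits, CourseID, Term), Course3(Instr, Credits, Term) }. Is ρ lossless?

Chase test. Columns are Instr, Credits, CourseID, Term, Room; row i has aⱼ where attribute j ∈ Coursei, else bᵢⱼ.
Initial tableau (one row per fragment):
  row 1: b11 a2 b13 b14 a5
  row 2: a1 a2 a3 a4 b25
  row 3: a1 a2 b33 a4 b35
Rows 2 and 3 agree on Instr; apply Instr→Term, Room and equate their Term, Room entries.
Rows 2 and 3 agree on Instr, Room; apply Instr, Room→CourseID, Term and equate their CourseID, Term entries.
No row becomes fully distinguished — the join is lossy.

No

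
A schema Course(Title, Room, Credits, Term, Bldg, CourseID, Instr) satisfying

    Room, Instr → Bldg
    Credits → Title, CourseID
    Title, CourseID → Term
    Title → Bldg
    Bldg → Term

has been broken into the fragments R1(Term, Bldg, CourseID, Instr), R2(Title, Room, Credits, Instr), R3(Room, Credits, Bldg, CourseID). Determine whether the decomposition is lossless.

Yes

Chase test. Columns are Title, Room, Credits, Term, Bldg, CourseID, Instr; row i has aⱼ where attribute j ∈ Ri, else bᵢⱼ.
Initial tableau (one row per fragment):
  row 1: b11 b12 b13 a4 a5 a6 a7
  row 2: a1 a2 a3 b24 b25 b26 a7
  row 3: b31 a2 a3 b34 a5 a6 b37
Rows 2 and 3 agree on Credits; apply Credits→Title, CourseID and equate their Title, CourseID entries.
Rows 2 and 3 agree on Title, CourseID; apply Title, CourseID→Term and equate their Term entries.
Rows 2 and 3 agree on Title; apply Title→Bldg and equate their Bldg entries.
Rows 1 and 2 agree on Bldg; apply Bldg→Term and equate their Term entries.
Row 2 is now all distinguished symbols — the join is lossless.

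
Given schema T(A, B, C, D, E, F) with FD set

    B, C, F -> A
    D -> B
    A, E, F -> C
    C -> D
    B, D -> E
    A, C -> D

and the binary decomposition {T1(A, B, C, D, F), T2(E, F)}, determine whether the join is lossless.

Common attributes: T1 ∩ T2 = {F}.
No dependency enlarges {F}, so (F)⁺ = {F}.
The closure contains neither all of T1 = {A, B, C, D, F} nor all of T2 = {E, F}, so the common attributes are not a superkey of either fragment. The join is lossy.

No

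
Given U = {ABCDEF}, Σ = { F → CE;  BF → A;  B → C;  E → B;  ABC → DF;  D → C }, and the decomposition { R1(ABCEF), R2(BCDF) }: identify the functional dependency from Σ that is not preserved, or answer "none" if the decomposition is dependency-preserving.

none

F → CE lies within R1.
BF → A lies within R1.
B → C lies within R1.
E → B lies within R1.
ABC → DF: restricted closure across fragments reaches DF.
D → C lies within R2.
Every dependency is enforceable on the fragments, so the decomposition is dependency-preserving.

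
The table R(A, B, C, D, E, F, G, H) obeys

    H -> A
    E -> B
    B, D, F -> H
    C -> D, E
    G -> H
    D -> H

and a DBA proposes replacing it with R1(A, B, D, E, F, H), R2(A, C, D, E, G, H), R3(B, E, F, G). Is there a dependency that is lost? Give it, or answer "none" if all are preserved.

none

H → A lies within R1.
E → B lies within R1.
B, D, F → H lies within R1.
C → D, E lies within R2.
G → H lies within R2.
D → H lies within R1.
Every dependency is enforceable on the fragments, so the decomposition is dependency-preserving.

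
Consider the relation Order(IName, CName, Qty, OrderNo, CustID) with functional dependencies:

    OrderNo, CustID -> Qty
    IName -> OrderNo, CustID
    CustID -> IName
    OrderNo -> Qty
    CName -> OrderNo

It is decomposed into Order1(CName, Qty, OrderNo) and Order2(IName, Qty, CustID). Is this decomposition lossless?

No

Common attributes: Order1 ∩ Order2 = {Qty}.
No dependency enlarges {Qty}, so (Qty)⁺ = {Qty}.
The closure contains neither all of Order1 = {CName, Qty, OrderNo} nor all of Order2 = {IName, Qty, CustID}, so the common attributes are not a superkey of either fragment. The join is lossy.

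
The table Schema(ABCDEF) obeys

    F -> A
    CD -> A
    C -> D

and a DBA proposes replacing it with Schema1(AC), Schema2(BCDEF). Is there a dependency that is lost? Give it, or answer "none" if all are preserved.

Check F → A: no single fragment contains all of {AF}, and the restricted closure of {F} across the fragments never reaches {A}.
CD → A is preserved.
C → D is preserved.

F -> A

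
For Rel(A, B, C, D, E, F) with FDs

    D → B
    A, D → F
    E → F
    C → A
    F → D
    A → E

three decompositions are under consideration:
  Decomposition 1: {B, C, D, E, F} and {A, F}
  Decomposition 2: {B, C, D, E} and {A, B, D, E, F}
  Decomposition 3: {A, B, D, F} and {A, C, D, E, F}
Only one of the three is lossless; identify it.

Decomposition 3

Decomposition 1: common = {F}, closure = {B, D, F} → lossy.
Decomposition 2: common = {B, D, E}, closure = {B, D, E, F} → lossy.
Decomposition 3: common = {A, D, F}, closure = {A, B, D, E, F} → lossless.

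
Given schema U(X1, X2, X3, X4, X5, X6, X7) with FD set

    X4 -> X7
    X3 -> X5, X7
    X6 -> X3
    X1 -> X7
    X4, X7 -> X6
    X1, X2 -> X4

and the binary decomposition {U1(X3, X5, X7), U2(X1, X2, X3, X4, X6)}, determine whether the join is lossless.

Yes

Common attributes: U1 ∩ U2 = {X3}.
Closure of {X3}: X3 → X5, X7 applies, adding X5, X7. So (X3)⁺ = {X3, X5, X7}.
This closure contains every attribute of U1, so U1 ∩ U2 → U1. The join is lossless.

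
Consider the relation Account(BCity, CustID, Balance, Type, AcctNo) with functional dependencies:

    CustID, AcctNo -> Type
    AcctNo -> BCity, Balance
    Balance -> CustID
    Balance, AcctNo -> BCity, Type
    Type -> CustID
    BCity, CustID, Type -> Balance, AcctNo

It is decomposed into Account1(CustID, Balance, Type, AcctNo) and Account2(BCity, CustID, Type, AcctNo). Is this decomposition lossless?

Yes

Common attributes: Account1 ∩ Account2 = {CustID, Type, AcctNo}.
Closure of {CustID, Type, AcctNo}: AcctNo → BCity, Balance applies, adding BCity, Balance. So (CustID, Type, AcctNo)⁺ = {BCity, CustID, Balance, Type, AcctNo}.
This closure contains every attribute of Account1, so Account1 ∩ Account2 → Account1. The join is lossless.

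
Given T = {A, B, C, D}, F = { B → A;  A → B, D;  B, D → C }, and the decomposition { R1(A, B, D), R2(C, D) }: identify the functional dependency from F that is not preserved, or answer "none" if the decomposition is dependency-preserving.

B, D → C

Check B, D → C: no single fragment contains all of {B, C, D}, and the restricted closure of {B, D} across the fragments never reaches {C}.
B → A is preserved.
A → B, D is preserved.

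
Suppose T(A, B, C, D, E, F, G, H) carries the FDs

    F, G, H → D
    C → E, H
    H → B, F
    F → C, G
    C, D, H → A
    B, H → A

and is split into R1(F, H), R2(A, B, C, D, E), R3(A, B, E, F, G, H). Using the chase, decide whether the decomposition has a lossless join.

No

Chase test. Columns are A, B, C, D, E, F, G, H; row i has aⱼ where attribute j ∈ Ri, else bᵢⱼ.
Initial tableau (one row per fragment):
  row 1: b11 b12 b13 b14 b15 a6 b17 a8
  row 2: a1 a2 a3 a4 a5 b26 b27 b28
  row 3: a1 a2 b33 b34 a5 a6 a7 a8
Rows 1 and 3 agree on H; apply H→B, F and equate their B, F entries.
Rows 1 and 3 agree on F; apply F→C, G and equate their C, G entries.
Rows 1 and 3 agree on B, H; apply B, H→A and equate their A entries.
Rows 1 and 3 agree on F, G, H; apply F, G, H→D and equate their D entries.
Rows 1 and 3 agree on C; apply C→E, H and equate their E, H entries.
No row becomes fully distinguished — the join is lossy.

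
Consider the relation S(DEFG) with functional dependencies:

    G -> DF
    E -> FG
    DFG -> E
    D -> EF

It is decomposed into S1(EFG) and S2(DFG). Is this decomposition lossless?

Common attributes: S1 ∩ S2 = {FG}.
Closure of {FG}: G → DF applies, adding D; DFG → E applies, adding E. So (FG)⁺ = {DEFG}.
This closure contains every attribute of S1, so S1 ∩ S2 → S1. The join is lossless.

Yes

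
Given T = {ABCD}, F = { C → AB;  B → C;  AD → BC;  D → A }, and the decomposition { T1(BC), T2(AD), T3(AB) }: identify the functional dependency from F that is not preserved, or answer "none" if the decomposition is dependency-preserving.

AD → BC

Check AD → BC: no single fragment contains all of {ABCD}, and the restricted closure of {AD} across the fragments never reaches {BC}.
C → AB is preserved.
B → C is preserved.
D → A is preserved.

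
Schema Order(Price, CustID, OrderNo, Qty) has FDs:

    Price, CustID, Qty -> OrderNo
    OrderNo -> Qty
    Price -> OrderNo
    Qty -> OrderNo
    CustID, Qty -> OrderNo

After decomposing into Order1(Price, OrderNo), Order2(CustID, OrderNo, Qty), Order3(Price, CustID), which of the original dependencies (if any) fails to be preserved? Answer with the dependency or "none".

Price, CustID, Qty → OrderNo: restricted closure across fragments reaches OrderNo.
OrderNo → Qty lies within Order2.
Price → OrderNo lies within Order1.
Qty → OrderNo lies within Order2.
CustID, Qty → OrderNo lies within Order2.
Every dependency is enforceable on the fragments, so the decomposition is dependency-preserving.

none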